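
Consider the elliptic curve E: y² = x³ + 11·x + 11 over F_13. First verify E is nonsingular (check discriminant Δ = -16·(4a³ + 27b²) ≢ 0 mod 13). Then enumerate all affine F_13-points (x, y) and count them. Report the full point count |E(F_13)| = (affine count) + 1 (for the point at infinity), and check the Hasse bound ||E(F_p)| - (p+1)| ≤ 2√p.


Affine points = {(1, 6), (1, 7), (5, 3), (5, 10), (8, 0), (10, 4), (10, 9), (12, 5), (12, 8)}; affine count = 9; |E(F_13)| = 10.

Discriminant check: Δ ∝ 4a³ + 27b² = 4·11³ + 27·11² = 4·1331 + 27·121 ≡ 11 (mod 13). Nonzero ⇒ E is nonsingular.
For each x ∈ F_13, compute rhs = x³ + 11·x + 11 mod 13, then count y ∈ F_13 with y² ≡ rhs.
  x = 0: rhs = 11, matching y values: none (0 points).
  x = 1: rhs = 10, matching y values: 6, 7 (2 points).
  x = 2: rhs = 2, matching y values: none (0 points).
  x = 3: rhs = 6, matching y values: none (0 points).
  x = 4: rhs = 2, matching y values: none (0 points).
  x = 5: rhs = 9, matching y values: 3, 10 (2 points).
  x = 6: rhs = 7, matching y values: none (0 points).
  x = 7: rhs = 2, matching y values: none (0 points).
  x = 8: rhs = 0, matching y values: 0 (1 points).
  x = 9: rhs = 7, matching y values: none (0 points).
  x = 10: rhs = 3, matching y values: 4, 9 (2 points).
  x = 11: rhs = 7, matching y values: none (0 points).
  x = 12: rhs = 12, matching y values: 5, 8 (2 points).
Total affine count: 9.
Full point count |E(F_13)| = 9 + 1 = 10.
Hasse bound: |10 − (13+1)| = |-4| = 4 ≤ 2√13 ≈ 7.2111 ✓.


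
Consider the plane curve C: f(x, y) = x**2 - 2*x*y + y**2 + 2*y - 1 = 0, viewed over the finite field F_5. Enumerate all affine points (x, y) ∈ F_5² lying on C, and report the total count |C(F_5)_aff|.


Affine F_5-points: {(1, 0), (3, 1), (3, 3), (4, 0), (4, 1)}; count = 5.

For each of the 25 pairs (x, y) ∈ F_5², evaluate f(x, y) mod 5. Record the zeros.
  x = 0: [0↦4, 1↦2, 2↦2, 3↦4, 4↦3]  zeros at y ∈ ∅
  x = 1: [0↦0, 1↦1, 2↦4, 3↦4, 4↦1]  zeros at y ∈ {0}
  x = 2: [0↦3, 1↦2, 2↦3, 3↦1, 4↦1]  zeros at y ∈ ∅
  x = 3: [0↦3, 1↦0, 2↦4, 3↦0, 4↦3]  zeros at y ∈ {1, 3}
  x = 4: [0↦0, 1↦0, 2↦2, 3↦1, 4↦2]  zeros at y ∈ {0, 1}
Collecting zeros: affine points = {(1, 0), (3, 1), (3, 3), (4, 0), (4, 1)}.
Total count |C(F_5)_aff| = 5.


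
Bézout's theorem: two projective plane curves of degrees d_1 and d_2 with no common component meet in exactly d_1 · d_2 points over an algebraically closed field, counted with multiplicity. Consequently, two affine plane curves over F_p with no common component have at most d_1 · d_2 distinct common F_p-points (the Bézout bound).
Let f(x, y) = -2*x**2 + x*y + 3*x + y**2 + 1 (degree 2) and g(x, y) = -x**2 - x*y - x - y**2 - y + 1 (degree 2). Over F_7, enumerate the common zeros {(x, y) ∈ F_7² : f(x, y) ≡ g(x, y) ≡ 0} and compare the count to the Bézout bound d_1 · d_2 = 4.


Common zeros: ∅; count = 0; Bézout bound = 4.

deg(f) = 2, deg(g) = 2, so Bézout bound = 4.
Scan x ∈ F_7. For each x, list the y ∈ F_7 with f(x, y) ≡ 0 and those with g(x, y) ≡ 0 (mod 7); the common zeros in that column are the intersection.
  x = 0: f ≡ 0 at y ∈ ∅; g ≡ 0 at y ∈ ∅; common: ∅.
  x = 1: f ≡ 0 at y ∈ {3}; g ≡ 0 at y ∈ {6}; common: ∅.
  x = 2: f ≡ 0 at y ∈ {2, 3}; g ≡ 0 at y ∈ ∅; common: ∅.
  x = 3: f ≡ 0 at y ∈ ∅; g ≡ 0 at y ∈ {5}; common: ∅.
  x = 4: f ≡ 0 at y ∈ {1, 2}; g ≡ 0 at y ∈ ∅; common: ∅.
  x = 5: f ≡ 0 at y ∈ {1}; g ≡ 0 at y ∈ {3, 5}; common: ∅.
  x = 6: f ≡ 0 at y ∈ ∅; g ≡ 0 at y ∈ {1, 6}; common: ∅.
Collecting: common zeros = ∅, so the count is 0.
Comparison with the Bézout bound: 0 ≤ 4 = deg(f)·deg(g), as expected for curves with no common component (the affine F_7-count falls short of the bound because intersections may lie at infinity, over extension fields, or carry multiplicity).


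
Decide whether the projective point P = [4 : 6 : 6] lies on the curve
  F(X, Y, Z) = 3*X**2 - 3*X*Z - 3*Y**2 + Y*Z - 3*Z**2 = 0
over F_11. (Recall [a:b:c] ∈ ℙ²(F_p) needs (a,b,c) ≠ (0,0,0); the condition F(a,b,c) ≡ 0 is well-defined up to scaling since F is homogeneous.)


F(4,6,6) ≡ 5 (mod 11); P is NOT on the curve.

Evaluate F(4, 6, 6) term-by-term (mod 11).
  3*X**2 ↦ 3·16·1·1 = 48
  -3*X*Z ↦ -3·4·1·6 = -72
  -3*Y**2 ↦ -3·1·36·1 = -108
  Y*Z ↦ 1·1·6·6 = 36
  -3*Z**2 ↦ -3·1·1·36 = -108
Sum: F(4, 6, 6) = (48) + (-72) + (-108) + (36) + (-108) = -204.
Reducing mod 11: -204 ≡ 5 (mod 11).
Since F(a, b, c) ≡ 5 ≠ 0 (mod 11), P does NOT lie on the curve.


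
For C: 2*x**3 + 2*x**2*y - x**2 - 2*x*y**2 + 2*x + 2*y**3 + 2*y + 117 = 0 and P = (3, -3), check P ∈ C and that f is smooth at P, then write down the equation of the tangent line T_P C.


Tangent line at P: -4*x + 110*y + 342 = 0.

Step 1: f(3, -3) = 0, so P lies on C.
Step 2: partial derivatives
  f_x(x, y) = 6*x**2 + 4*x*y - 2*x - 2*y**2 + 2, f_y(x, y) = 2*x**2 - 4*x*y + 6*y**2 + 2.
  f_x(P) = -4, f_y(P) = 110 (gradient nonzero, so P is smooth).
Step 3: tangent line at P: -4·(x − 3) + 110·(y − -3) = 0.
Expanding: -4*x + 110*y + 342 = 0.


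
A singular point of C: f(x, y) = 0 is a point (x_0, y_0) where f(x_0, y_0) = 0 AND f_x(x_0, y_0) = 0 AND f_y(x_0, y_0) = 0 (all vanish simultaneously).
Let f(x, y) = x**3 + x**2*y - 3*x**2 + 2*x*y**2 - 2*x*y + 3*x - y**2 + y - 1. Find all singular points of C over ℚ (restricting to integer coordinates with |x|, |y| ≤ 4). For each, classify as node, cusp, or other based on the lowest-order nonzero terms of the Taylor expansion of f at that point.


Singular points: {(1, 0)}; classification: cusp.

Compute partial derivatives:
  f_x = 3*x**2 + 2*x*y - 6*x + 2*y**2 - 2*y + 3.
  f_y = x**2 + 4*x*y - 2*x - 2*y + 1.
Scan x_0 ∈ {−4, ..., 4}. For each x_0, f_y(x_0, y) is a polynomial in y; find its integer roots y ∈ {−4, ..., 4}, then test f_x and f at those candidates.
  x = -4: f_y(-4, y) = 25 - 18*y; no integer root y with |y| ≤ 4.
  x = -3: f_y(-3, y) = 16 - 14*y; no integer root y with |y| ≤ 4.
  x = -2: f_y(-2, y) = 9 - 10*y; no integer root y with |y| ≤ 4.
  x = -1: f_y(-1, y) = 4 - 6*y; no integer root y with |y| ≤ 4.
  x = 0: f_y(0, y) = 1 - 2*y; no integer root y with |y| ≤ 4.
  x = 1: f_y(1, y) = 2*y; vanishes at y ∈ {0}. (1, 0): f_x = 0, f = 0 — SINGULAR.
  x = 2: f_y(2, y) = 6*y + 1; no integer root y with |y| ≤ 4.
  x = 3: f_y(3, y) = 10*y + 4; no integer root y with |y| ≤ 4.
  x = 4: f_y(4, y) = 14*y + 9; no integer root y with |y| ≤ 4.
Only singular point on the grid: (1, 0).
Classify: substitute x = 1 + u, y = 0 + v and expand: f = u**3 + u**2*v + 2*u*v**2 + v**2.
No constant or linear terms (consistent with a singular point). Quadratic part: v**2. Cubic part: u**3 + u**2*v + 2*u*v**2.
The quadratic part v**2 is a perfect square, so there is a single (double) tangent line v = 0, i.e. y = 0. Restricting the cubic part to that line (v = 0) leaves u**3 ≠ 0, so f is not divisible by v and the branch is v² ≈ -u**3 to lowest order — this is a cusp.
Classification: cusp.


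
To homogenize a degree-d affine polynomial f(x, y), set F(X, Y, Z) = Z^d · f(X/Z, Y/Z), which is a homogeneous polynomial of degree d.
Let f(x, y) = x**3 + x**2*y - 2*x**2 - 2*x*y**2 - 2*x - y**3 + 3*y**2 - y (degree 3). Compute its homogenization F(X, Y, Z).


F(X, Y, Z) = X**3 + X**2*Y - 2*X**2*Z - 2*X*Y**2 - 2*X*Z**2 - Y**3 + 3*Y**2*Z - Y*Z**2

deg(f) = 3.
Substitute x = X/Z, y = Y/Z into f, then multiply by Z^3.
  monomial 1·x^3·y^0 ↦ 1·X^3·Y^0·Z^0.
  monomial 1·x^2·y^1 ↦ 1·X^2·Y^1·Z^0.
  monomial -2·x^2·y^0 ↦ -2·X^2·Y^0·Z^1.
  monomial -2·x^1·y^2 ↦ -2·X^1·Y^2·Z^0.
  monomial -2·x^1·y^0 ↦ -2·X^1·Y^0·Z^2.
  monomial -1·x^0·y^3 ↦ -1·X^0·Y^3·Z^0.
  monomial 3·x^0·y^2 ↦ 3·X^0·Y^2·Z^1.
  monomial -1·x^0·y^1 ↦ -1·X^0·Y^1·Z^2.
Collecting: F(X, Y, Z) = X**3 + X**2*Y - 2*X**2*Z - 2*X*Y**2 - 2*X*Z**2 - Y**3 + 3*Y**2*Z - Y*Z**2.


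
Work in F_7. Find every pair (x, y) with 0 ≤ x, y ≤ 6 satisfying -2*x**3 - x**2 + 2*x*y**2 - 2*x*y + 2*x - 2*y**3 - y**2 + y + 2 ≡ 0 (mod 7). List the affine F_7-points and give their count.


Affine F_7-points: {(0, 1), (2, 0), (6, 2)}; count = 3.

For each of the 49 pairs (x, y) ∈ F_7², evaluate f(x, y) mod 7. Record the zeros.
  x = 0: [0↦2, 1↦0, 2↦5, 3↦5, 4↦2, 5↦5, 6↦2]  zeros at y ∈ {1}
  x = 1: [0↦1, 1↦6, 2↦1, 3↦2, 4↦4, 5↦2, 6↦5]  zeros at y ∈ ∅
  x = 2: [0↦0, 1↦5, 2↦4, 3↦6, 4↦6, 5↦6, 6↦1]  zeros at y ∈ {0}
  x = 3: [0↦1, 1↦6, 2↦2, 3↦5, 4↦3, 5↦5, 6↦6]  zeros at y ∈ ∅
  x = 4: [0↦6, 1↦4, 2↦4, 3↦1, 4↦4, 5↦1, 6↦1]  zeros at y ∈ ∅
  x = 5: [0↦3, 1↦1, 2↦5, 3↦3, 4↦4, 5↦3, 6↦2]  zeros at y ∈ ∅
  x = 6: [0↦1, 1↦6, 2↦0, 3↦6, 4↦5, 5↦6, 6↦4]  zeros at y ∈ {2}
Collecting zeros: affine points = {(0, 1), (2, 0), (6, 2)}.
Total count |C(F_7)_aff| = 3.


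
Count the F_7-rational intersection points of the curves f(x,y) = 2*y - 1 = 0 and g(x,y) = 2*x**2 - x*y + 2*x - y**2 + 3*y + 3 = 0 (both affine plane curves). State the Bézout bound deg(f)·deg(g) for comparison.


Common zeros: ∅; count = 0; Bézout bound = 2.

deg(f) = 1, deg(g) = 2, so Bézout bound = 2.
Scan x ∈ F_7. For each x, list the y ∈ F_7 with f(x, y) ≡ 0 and those with g(x, y) ≡ 0 (mod 7); the common zeros in that column are the intersection.
  x = 0: f ≡ 0 at y ∈ {4}; g ≡ 0 at y ∈ {5}; common: ∅.
  x = 1: f ≡ 0 at y ∈ {4}; g ≡ 0 at y ∈ {0, 2}; common: ∅.
  x = 2: f ≡ 0 at y ∈ {4}; g ≡ 0 at y ∈ ∅; common: ∅.
  x = 3: f ≡ 0 at y ∈ {4}; g ≡ 0 at y ∈ ∅; common: ∅.
  x = 4: f ≡ 0 at y ∈ {4}; g ≡ 0 at y ∈ ∅; common: ∅.
  x = 5: f ≡ 0 at y ∈ {4}; g ≡ 0 at y ∈ {0, 5}; common: ∅.
  x = 6: f ≡ 0 at y ∈ {4}; g ≡ 0 at y ∈ {2}; common: ∅.
Collecting: common zeros = ∅, so the count is 0.
Comparison with the Bézout bound: 0 ≤ 2 = deg(f)·deg(g), as expected for curves with no common component (the affine F_7-count falls short of the bound because intersections may lie at infinity, over extension fields, or carry multiplicity).


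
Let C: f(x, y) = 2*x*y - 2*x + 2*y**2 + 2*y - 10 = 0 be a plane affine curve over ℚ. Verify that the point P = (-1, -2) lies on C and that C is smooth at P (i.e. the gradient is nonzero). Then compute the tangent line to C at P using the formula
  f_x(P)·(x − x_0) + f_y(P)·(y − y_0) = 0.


Tangent line at P: -6*x - 8*y - 22 = 0.

Step 1: f(-1, -2) = 0, so P lies on C.
Step 2: partial derivatives
  f_x(x, y) = 2*y - 2, f_y(x, y) = 2*x + 4*y + 2.
  f_x(P) = -6, f_y(P) = -8 (gradient nonzero, so P is smooth).
Step 3: tangent line at P: -6·(x − -1) + -8·(y − -2) = 0.
Expanding: -6*x - 8*y - 22 = 0.


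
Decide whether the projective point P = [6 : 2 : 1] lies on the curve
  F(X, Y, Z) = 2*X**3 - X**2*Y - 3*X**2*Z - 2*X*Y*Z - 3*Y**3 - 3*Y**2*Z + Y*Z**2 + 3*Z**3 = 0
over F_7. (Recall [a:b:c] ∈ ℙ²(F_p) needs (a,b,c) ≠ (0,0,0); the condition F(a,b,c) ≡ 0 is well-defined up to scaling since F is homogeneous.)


F(6,2,1) ≡ 1 (mod 7); P is NOT on the curve.

Evaluate F(6, 2, 1) term-by-term (mod 7).
  2*X**3 ↦ 2·216·1·1 = 432
  -X**2*Y ↦ -1·36·2·1 = -72
  -3*X**2*Z ↦ -3·36·1·1 = -108
  -2*X*Y*Z ↦ -2·6·2·1 = -24
  -3*Y**3 ↦ -3·1·8·1 = -24
  -3*Y**2*Z ↦ -3·1·4·1 = -12
  Y*Z**2 ↦ 1·1·2·1 = 2
  3*Z**3 ↦ 3·1·1·1 = 3
Sum: F(6, 2, 1) = (432) + (-72) + (-108) + (-24) + (-24) + (-12) + (2) + (3) = 197.
Reducing mod 7: 197 ≡ 1 (mod 7).
Since F(a, b, c) ≡ 1 ≠ 0 (mod 7), P does NOT lie on the curve.


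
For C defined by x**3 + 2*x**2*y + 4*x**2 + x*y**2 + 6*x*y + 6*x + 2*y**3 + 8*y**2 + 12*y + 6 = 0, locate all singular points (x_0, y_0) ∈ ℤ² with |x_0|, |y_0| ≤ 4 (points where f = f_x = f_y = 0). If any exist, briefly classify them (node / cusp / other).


Singular points: {(-1, -1)}; classification: node.

Compute partial derivatives:
  f_x = 3*x**2 + 4*x*y + 8*x + y**2 + 6*y + 6.
  f_y = 2*x**2 + 2*x*y + 6*x + 6*y**2 + 16*y + 12.
Scan x_0 ∈ {−4, ..., 4}. For each x_0, f_y(x_0, y) is a polynomial in y; find its integer roots y ∈ {−4, ..., 4}, then test f_x and f at those candidates.
  x = -4: f_y(-4, y) = 6*y**2 + 8*y + 20; no integer root y with |y| ≤ 4.
  x = -3: f_y(-3, y) = 6*y**2 + 10*y + 12; no integer root y with |y| ≤ 4.
  x = -2: f_y(-2, y) = 6*y**2 + 12*y + 8; no integer root y with |y| ≤ 4.
  x = -1: f_y(-1, y) = 6*y**2 + 14*y + 8; vanishes at y ∈ {-1}. (-1, -1): f_x = 0, f = 0 — SINGULAR.
  x = 0: f_y(0, y) = 6*y**2 + 16*y + 12; no integer root y with |y| ≤ 4.
  x = 1: f_y(1, y) = 6*y**2 + 18*y + 20; no integer root y with |y| ≤ 4.
  x = 2: f_y(2, y) = 6*y**2 + 20*y + 32; no integer root y with |y| ≤ 4.
  x = 3: f_y(3, y) = 6*y**2 + 22*y + 48; no integer root y with |y| ≤ 4.
  x = 4: f_y(4, y) = 6*y**2 + 24*y + 68; no integer root y with |y| ≤ 4.
Only singular point on the grid: (-1, -1).
Classify: substitute x = -1 + u, y = -1 + v and expand: f = u**3 + 2*u**2*v - u**2 + u*v**2 + 2*v**3 + v**2.
No constant or linear terms (consistent with a singular point). Quadratic part: -u**2 + v**2. Cubic part: u**3 + 2*u**2*v + u*v**2 + 2*v**3.
The quadratic part v**2 - u**2 = (v − u)(v + u) splits into two distinct linear factors, so there are two distinct tangent lines y − -1 = ±(x − -1) — this is a node (ordinary double point).
Classification: node.


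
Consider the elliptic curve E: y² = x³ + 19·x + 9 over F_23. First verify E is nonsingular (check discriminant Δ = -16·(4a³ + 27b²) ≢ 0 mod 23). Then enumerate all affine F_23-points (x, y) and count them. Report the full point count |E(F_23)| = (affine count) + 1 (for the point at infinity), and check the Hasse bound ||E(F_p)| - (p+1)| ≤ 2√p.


Affine points = {(0, 3), (0, 20), (1, 11), (1, 12), (2, 3), (2, 20), (3, 1), (3, 22), (7, 5), (7, 18), (8, 11), (8, 12), (9, 9), (9, 14), (10, 7), (10, 16), (11, 10), (11, 13), (14, 11), (14, 12), (15, 9), (15, 14), (16, 4), (16, 19), (17, 1), (17, 22), (21, 3), (21, 20), (22, 9), (22, 14)}; affine count = 30; |E(F_23)| = 31.

Discriminant check: Δ ∝ 4a³ + 27b² = 4·19³ + 27·9² = 4·6859 + 27·81 ≡ 22 (mod 23). Nonzero ⇒ E is nonsingular.
For each x ∈ F_23, compute rhs = x³ + 19·x + 9 mod 23, then count y ∈ F_23 with y² ≡ rhs.
  x = 0: rhs = 9, matching y values: 3, 20 (2 points).
  x = 1: rhs = 6, matching y values: 11, 12 (2 points).
  x = 2: rhs = 9, matching y values: 3, 20 (2 points).
  x = 3: rhs = 1, matching y values: 1, 22 (2 points).
  x = 4: rhs = 11, matching y values: none (0 points).
  x = 5: rhs = 22, matching y values: none (0 points).
  x = 6: rhs = 17, matching y values: none (0 points).
  x = 7: rhs = 2, matching y values: 5, 18 (2 points).
  x = 8: rhs = 6, matching y values: 11, 12 (2 points).
  x = 9: rhs = 12, matching y values: 9, 14 (2 points).
  x = 10: rhs = 3, matching y values: 7, 16 (2 points).
  x = 11: rhs = 8, matching y values: 10, 13 (2 points).
  x = 12: rhs = 10, matching y values: none (0 points).
  x = 13: rhs = 15, matching y values: none (0 points).
  x = 14: rhs = 6, matching y values: 11, 12 (2 points).
  x = 15: rhs = 12, matching y values: 9, 14 (2 points).
  x = 16: rhs = 16, matching y values: 4, 19 (2 points).
  x = 17: rhs = 1, matching y values: 1, 22 (2 points).
  x = 18: rhs = 19, matching y values: none (0 points).
  x = 19: rhs = 7, matching y values: none (0 points).
  x = 20: rhs = 17, matching y values: none (0 points).
  x = 21: rhs = 9, matching y values: 3, 20 (2 points).
  x = 22: rhs = 12, matching y values: 9, 14 (2 points).
Total affine count: 30.
Full point count |E(F_23)| = 30 + 1 = 31.
Hasse bound: |31 − (23+1)| = |7| = 7 ≤ 2√23 ≈ 9.5917 ✓.


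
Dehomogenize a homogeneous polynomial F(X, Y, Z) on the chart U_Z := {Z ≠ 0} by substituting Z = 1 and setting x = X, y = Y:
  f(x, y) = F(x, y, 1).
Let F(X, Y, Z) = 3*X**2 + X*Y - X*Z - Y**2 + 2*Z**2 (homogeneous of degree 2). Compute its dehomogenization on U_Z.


f(x, y) = 3*x**2 + x*y - x - y**2 + 2

On U_Z we set Z = 1. Each monomial c·X^i·Y^j·Z^k in F becomes c·x^i·y^j·1^k = c·x^i·y^j.
Substituting Z = 1: F(X, Y, 1) = 3*x**2 + x*y - x - y**2 + 2.
Note: deg(f) ≤ deg(F) = 2; strict inequality happens when F is divisible by Z (lost terms).


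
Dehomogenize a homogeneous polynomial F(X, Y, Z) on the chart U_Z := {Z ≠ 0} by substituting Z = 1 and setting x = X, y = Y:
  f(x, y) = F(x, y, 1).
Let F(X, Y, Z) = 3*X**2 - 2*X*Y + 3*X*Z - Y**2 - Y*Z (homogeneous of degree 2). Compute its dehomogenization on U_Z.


f(x, y) = 3*x**2 - 2*x*y + 3*x - y**2 - y

On U_Z we set Z = 1. Each monomial c·X^i·Y^j·Z^k in F becomes c·x^i·y^j·1^k = c·x^i·y^j.
Substituting Z = 1: F(X, Y, 1) = 3*x**2 - 2*x*y + 3*x - y**2 - y.
Note: deg(f) ≤ deg(F) = 2; strict inequality happens when F is divisible by Z (lost terms).


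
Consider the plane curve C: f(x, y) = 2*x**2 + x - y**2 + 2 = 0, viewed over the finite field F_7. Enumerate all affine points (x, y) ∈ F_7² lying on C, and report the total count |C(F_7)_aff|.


Affine F_7-points: {(0, 3), (0, 4), (3, 3), (3, 4), (5, 1), (5, 6)}; count = 6.

For each of the 49 pairs (x, y) ∈ F_7², evaluate f(x, y) mod 7. Record the zeros.
  x = 0: [0↦2, 1↦1, 2↦5, 3↦0, 4↦0, 5↦5, 6↦1]  zeros at y ∈ {3, 4}
  x = 1: [0↦5, 1↦4, 2↦1, 3↦3, 4↦3, 5↦1, 6↦4]  zeros at y ∈ ∅
  x = 2: [0↦5, 1↦4, 2↦1, 3↦3, 4↦3, 5↦1, 6↦4]  zeros at y ∈ ∅
  x = 3: [0↦2, 1↦1, 2↦5, 3↦0, 4↦0, 5↦5, 6↦1]  zeros at y ∈ {3, 4}
  x = 4: [0↦3, 1↦2, 2↦6, 3↦1, 4↦1, 5↦6, 6↦2]  zeros at y ∈ ∅
  x = 5: [0↦1, 1↦0, 2↦4, 3↦6, 4↦6, 5↦4, 6↦0]  zeros at y ∈ {1, 6}
  x = 6: [0↦3, 1↦2, 2↦6, 3↦1, 4↦1, 5↦6, 6↦2]  zeros at y ∈ ∅
Collecting zeros: affine points = {(0, 3), (0, 4), (3, 3), (3, 4), (5, 1), (5, 6)}.
Total count |C(F_7)_aff| = 6.


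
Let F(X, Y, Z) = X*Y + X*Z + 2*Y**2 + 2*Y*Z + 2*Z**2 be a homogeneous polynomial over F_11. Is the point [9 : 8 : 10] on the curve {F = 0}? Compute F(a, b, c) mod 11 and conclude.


F(9,8,10) ≡ 1 (mod 11); P is NOT on the curve.

Evaluate F(9, 8, 10) term-by-term (mod 11).
  X*Y ↦ 1·9·8·1 = 72
  X*Z ↦ 1·9·1·10 = 90
  2*Y**2 ↦ 2·1·64·1 = 128
  2*Y*Z ↦ 2·1·8·10 = 160
  2*Z**2 ↦ 2·1·1·100 = 200
Sum: F(9, 8, 10) = (72) + (90) + (128) + (160) + (200) = 650.
Reducing mod 11: 650 ≡ 1 (mod 11).
Since F(a, b, c) ≡ 1 ≠ 0 (mod 11), P does NOT lie on the curve.


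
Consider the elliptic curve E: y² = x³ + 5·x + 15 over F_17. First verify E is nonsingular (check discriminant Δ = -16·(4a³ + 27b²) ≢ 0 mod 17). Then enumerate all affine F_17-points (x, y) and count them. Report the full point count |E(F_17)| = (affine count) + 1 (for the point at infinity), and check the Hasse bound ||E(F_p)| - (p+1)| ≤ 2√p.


Affine points = {(0, 7), (0, 10), (1, 2), (1, 15), (2, 4), (2, 13), (7, 6), (7, 11), (12, 1), (12, 16), (13, 4), (13, 13), (16, 3), (16, 14)}; affine count = 14; |E(F_17)| = 15.

Discriminant check: Δ ∝ 4a³ + 27b² = 4·5³ + 27·15² = 4·125 + 27·225 ≡ 13 (mod 17). Nonzero ⇒ E is nonsingular.
For each x ∈ F_17, compute rhs = x³ + 5·x + 15 mod 17, then count y ∈ F_17 with y² ≡ rhs.
  x = 0: rhs = 15, matching y values: 7, 10 (2 points).
  x = 1: rhs = 4, matching y values: 2, 15 (2 points).
  x = 2: rhs = 16, matching y values: 4, 13 (2 points).
  x = 3: rhs = 6, matching y values: none (0 points).
  x = 4: rhs = 14, matching y values: none (0 points).
  x = 5: rhs = 12, matching y values: none (0 points).
  x = 6: rhs = 6, matching y values: none (0 points).
  x = 7: rhs = 2, matching y values: 6, 11 (2 points).
  x = 8: rhs = 6, matching y values: none (0 points).
  x = 9: rhs = 7, matching y values: none (0 points).
  x = 10: rhs = 11, matching y values: none (0 points).
  x = 11: rhs = 7, matching y values: none (0 points).
  x = 12: rhs = 1, matching y values: 1, 16 (2 points).
  x = 13: rhs = 16, matching y values: 4, 13 (2 points).
  x = 14: rhs = 7, matching y values: none (0 points).
  x = 15: rhs = 14, matching y values: none (0 points).
  x = 16: rhs = 9, matching y values: 3, 14 (2 points).
Total affine count: 14.
Full point count |E(F_17)| = 14 + 1 = 15.
Hasse bound: |15 − (17+1)| = |-3| = 3 ≤ 2√17 ≈ 8.2462 ✓.


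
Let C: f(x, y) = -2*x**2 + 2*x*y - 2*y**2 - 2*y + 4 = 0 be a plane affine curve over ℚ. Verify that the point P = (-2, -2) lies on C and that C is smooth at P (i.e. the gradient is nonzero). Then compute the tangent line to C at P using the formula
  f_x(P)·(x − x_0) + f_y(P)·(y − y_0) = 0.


Tangent line at P: 4*x + 2*y + 12 = 0.

Step 1: f(-2, -2) = 0, so P lies on C.
Step 2: partial derivatives
  f_x(x, y) = -4*x + 2*y, f_y(x, y) = 2*x - 4*y - 2.
  f_x(P) = 4, f_y(P) = 2 (gradient nonzero, so P is smooth).
Step 3: tangent line at P: 4·(x − -2) + 2·(y − -2) = 0.
Expanding: 4*x + 2*y + 12 = 0.


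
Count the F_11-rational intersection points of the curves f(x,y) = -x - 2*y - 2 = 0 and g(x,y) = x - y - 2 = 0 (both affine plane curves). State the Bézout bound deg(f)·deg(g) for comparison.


Common zeros: {(8, 6)}; count = 1; Bézout bound = 1.

deg(f) = 1, deg(g) = 1, so Bézout bound = 1.
Scan x ∈ F_11. For each x, list the y ∈ F_11 with f(x, y) ≡ 0 and those with g(x, y) ≡ 0 (mod 11); the common zeros in that column are the intersection.
  x = 0: f ≡ 0 at y ∈ {10}; g ≡ 0 at y ∈ {9}; common: ∅.
  x = 1: f ≡ 0 at y ∈ {4}; g ≡ 0 at y ∈ {10}; common: ∅.
  x = 2: f ≡ 0 at y ∈ {9}; g ≡ 0 at y ∈ {0}; common: ∅.
  x = 3: f ≡ 0 at y ∈ {3}; g ≡ 0 at y ∈ {1}; common: ∅.
  x = 4: f ≡ 0 at y ∈ {8}; g ≡ 0 at y ∈ {2}; common: ∅.
  x = 5: f ≡ 0 at y ∈ {2}; g ≡ 0 at y ∈ {3}; common: ∅.
  x = 6: f ≡ 0 at y ∈ {7}; g ≡ 0 at y ∈ {4}; common: ∅.
  x = 7: f ≡ 0 at y ∈ {1}; g ≡ 0 at y ∈ {5}; common: ∅.
  x = 8: f ≡ 0 at y ∈ {6}; g ≡ 0 at y ∈ {6}; common: {6}.
  x = 9: f ≡ 0 at y ∈ {0}; g ≡ 0 at y ∈ {7}; common: ∅.
  x = 10: f ≡ 0 at y ∈ {5}; g ≡ 0 at y ∈ {8}; common: ∅.
Collecting: common zeros = {(8, 6)}, so the count is 1.
Comparison with the Bézout bound: 1 ≤ 1 = deg(f)·deg(g), as expected for curves with no common component (the bound is attained).


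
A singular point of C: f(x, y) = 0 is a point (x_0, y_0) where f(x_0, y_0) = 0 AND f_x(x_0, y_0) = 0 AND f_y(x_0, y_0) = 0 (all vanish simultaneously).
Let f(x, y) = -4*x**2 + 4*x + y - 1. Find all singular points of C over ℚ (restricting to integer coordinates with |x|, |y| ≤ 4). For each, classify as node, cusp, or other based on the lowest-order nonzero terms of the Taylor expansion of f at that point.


No singular points in the scanned grid; C is smooth there.

Compute partial derivatives:
  f_x = 4 - 8*x.
  f_y = 1.
f_y = 1 is a nonzero constant, so f_y never vanishes: no point (x, y) can satisfy f = f_x = f_y = 0. In particular no (x, y) ∈ {−4, ..., 4}² is singular; the curve is smooth.


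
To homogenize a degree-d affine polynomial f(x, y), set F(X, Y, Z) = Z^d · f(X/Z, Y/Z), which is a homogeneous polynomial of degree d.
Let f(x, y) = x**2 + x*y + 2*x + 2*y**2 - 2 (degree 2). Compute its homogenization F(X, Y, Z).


F(X, Y, Z) = X**2 + X*Y + 2*X*Z + 2*Y**2 - 2*Z**2

deg(f) = 2.
Substitute x = X/Z, y = Y/Z into f, then multiply by Z^2.
  monomial 1·x^2·y^0 ↦ 1·X^2·Y^0·Z^0.
  monomial 1·x^1·y^1 ↦ 1·X^1·Y^1·Z^0.
  monomial 2·x^1·y^0 ↦ 2·X^1·Y^0·Z^1.
  monomial 2·x^0·y^2 ↦ 2·X^0·Y^2·Z^0.
  monomial -2·x^0·y^0 ↦ -2·X^0·Y^0·Z^2.
Collecting: F(X, Y, Z) = X**2 + X*Y + 2*X*Z + 2*Y**2 - 2*Z**2.


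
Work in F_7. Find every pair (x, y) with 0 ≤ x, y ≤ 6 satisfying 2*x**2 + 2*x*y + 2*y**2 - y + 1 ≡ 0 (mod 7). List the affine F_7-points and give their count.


Affine F_7-points: {(0, 2), (2, 1), (4, 1), (4, 6), (5, 2), (5, 4)}; count = 6.

For each of the 49 pairs (x, y) ∈ F_7², evaluate f(x, y) mod 7. Record the zeros.
  x = 0: [0↦1, 1↦2, 2↦0, 3↦2, 4↦1, 5↦4, 6↦4]  zeros at y ∈ {2}
  x = 1: [0↦3, 1↦6, 2↦6, 3↦3, 4↦4, 5↦2, 6↦4]  zeros at y ∈ ∅
  x = 2: [0↦2, 1↦0, 2↦2, 3↦1, 4↦4, 5↦4, 6↦1]  zeros at y ∈ {1}
  x = 3: [0↦5, 1↦5, 2↦2, 3↦3, 4↦1, 5↦3, 6↦2]  zeros at y ∈ ∅
  x = 4: [0↦5, 1↦0, 2↦6, 3↦2, 4↦2, 5↦6, 6↦0]  zeros at y ∈ {1, 6}
  x = 5: [0↦2, 1↦6, 2↦0, 3↦5, 4↦0, 5↦6, 6↦2]  zeros at y ∈ {2, 4}
  x = 6: [0↦3, 1↦2, 2↦5, 3↦5, 4↦2, 5↦3, 6↦1]  zeros at y ∈ ∅
Collecting zeros: affine points = {(0, 2), (2, 1), (4, 1), (4, 6), (5, 2), (5, 4)}.
Total count |C(F_7)_aff| = 6.


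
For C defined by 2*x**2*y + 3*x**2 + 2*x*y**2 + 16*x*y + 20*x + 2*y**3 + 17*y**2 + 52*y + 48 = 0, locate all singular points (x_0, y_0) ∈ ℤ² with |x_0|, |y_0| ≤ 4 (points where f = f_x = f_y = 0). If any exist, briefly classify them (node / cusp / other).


Singular points: {(-2, -2)}; classification: node.

Compute partial derivatives:
  f_x = 4*x*y + 6*x + 2*y**2 + 16*y + 20.
  f_y = 2*x**2 + 4*x*y + 16*x + 6*y**2 + 34*y + 52.
Scan x_0 ∈ {−4, ..., 4}. For each x_0, f_y(x_0, y) is a polynomial in y; find its integer roots y ∈ {−4, ..., 4}, then test f_x and f at those candidates.
  x = -4: f_y(-4, y) = 6*y**2 + 18*y + 20; no integer root y with |y| ≤ 4.
  x = -3: f_y(-3, y) = 6*y**2 + 22*y + 22; no integer root y with |y| ≤ 4.
  x = -2: f_y(-2, y) = 6*y**2 + 26*y + 28; vanishes at y ∈ {-2}. (-2, -2): f_x = 0, f = 0 — SINGULAR.
  x = -1: f_y(-1, y) = 6*y**2 + 30*y + 38; no integer root y with |y| ≤ 4.
  x = 0: f_y(0, y) = 6*y**2 + 34*y + 52; no integer root y with |y| ≤ 4.
  x = 1: f_y(1, y) = 6*y**2 + 38*y + 70; no integer root y with |y| ≤ 4.
  x = 2: f_y(2, y) = 6*y**2 + 42*y + 92; no integer root y with |y| ≤ 4.
  x = 3: f_y(3, y) = 6*y**2 + 46*y + 118; no integer root y with |y| ≤ 4.
  x = 4: f_y(4, y) = 6*y**2 + 50*y + 148; no integer root y with |y| ≤ 4.
Only singular point on the grid: (-2, -2).
Classify: substitute x = -2 + u, y = -2 + v and expand: f = 2*u**2*v - u**2 + 2*u*v**2 + 2*v**3 + v**2.
No constant or linear terms (consistent with a singular point). Quadratic part: -u**2 + v**2. Cubic part: 2*u**2*v + 2*u*v**2 + 2*v**3.
The quadratic part v**2 - u**2 = (v − u)(v + u) splits into two distinct linear factors, so there are two distinct tangent lines y − -2 = ±(x − -2) — this is a node (ordinary double point).
Classification: node.


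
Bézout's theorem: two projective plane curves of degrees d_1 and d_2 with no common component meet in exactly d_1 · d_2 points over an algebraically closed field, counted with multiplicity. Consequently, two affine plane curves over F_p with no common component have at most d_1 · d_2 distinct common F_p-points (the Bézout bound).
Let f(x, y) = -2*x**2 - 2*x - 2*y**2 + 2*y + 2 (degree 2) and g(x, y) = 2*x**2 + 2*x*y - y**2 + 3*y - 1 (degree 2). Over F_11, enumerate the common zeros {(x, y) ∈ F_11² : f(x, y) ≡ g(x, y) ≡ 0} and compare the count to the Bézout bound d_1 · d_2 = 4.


Common zeros: {(2, 9), (10, 4), (10, 8)}; count = 3; Bézout bound = 4.

deg(f) = 2, deg(g) = 2, so Bézout bound = 4.
Scan x ∈ F_11. For each x, list the y ∈ F_11 with f(x, y) ≡ 0 and those with g(x, y) ≡ 0 (mod 11); the common zeros in that column are the intersection.
  x = 0: f ≡ 0 at y ∈ {4, 8}; g ≡ 0 at y ∈ {5, 9}; common: ∅.
  x = 1: f ≡ 0 at y ∈ ∅; g ≡ 0 at y ∈ ∅; common: ∅.
  x = 2: f ≡ 0 at y ∈ {3, 9}; g ≡ 0 at y ∈ {9}; common: {9}.
  x = 3: f ≡ 0 at y ∈ {0, 1}; g ≡ 0 at y ∈ ∅; common: ∅.
  x = 4: f ≡ 0 at y ∈ ∅; g ≡ 0 at y ∈ {3, 8}; common: ∅.
  x = 5: f ≡ 0 at y ∈ ∅; g ≡ 0 at y ∈ ∅; common: ∅.
  x = 6: f ≡ 0 at y ∈ ∅; g ≡ 0 at y ∈ {5, 10}; common: ∅.
  x = 7: f ≡ 0 at y ∈ {0, 1}; g ≡ 0 at y ∈ ∅; common: ∅.
  x = 8: f ≡ 0 at y ∈ {3, 9}; g ≡ 0 at y ∈ {4}; common: ∅.
  x = 9: f ≡ 0 at y ∈ ∅; g ≡ 0 at y ∈ ∅; common: ∅.
  x = 10: f ≡ 0 at y ∈ {4, 8}; g ≡ 0 at y ∈ {4, 8}; common: {4, 8}.
Collecting: common zeros = {(2, 9), (10, 4), (10, 8)}, so the count is 3.
Comparison with the Bézout bound: 3 ≤ 4 = deg(f)·deg(g), as expected for curves with no common component (the affine F_11-count falls short of the bound because intersections may lie at infinity, over extension fields, or carry multiplicity).


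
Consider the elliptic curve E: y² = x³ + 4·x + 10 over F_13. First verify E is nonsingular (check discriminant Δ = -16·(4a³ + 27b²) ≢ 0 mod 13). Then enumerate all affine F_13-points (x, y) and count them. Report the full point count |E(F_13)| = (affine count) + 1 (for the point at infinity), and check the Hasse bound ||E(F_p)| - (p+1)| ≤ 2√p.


Affine points = {(0, 6), (0, 7), (2, 0), (3, 6), (3, 7), (4, 5), (4, 8), (5, 5), (5, 8), (6, 4), (6, 9), (7, 2), (7, 11), (10, 6), (10, 7)}; affine count = 15; |E(F_13)| = 16.

Discriminant check: Δ ∝ 4a³ + 27b² = 4·4³ + 27·10² = 4·64 + 27·100 ≡ 5 (mod 13). Nonzero ⇒ E is nonsingular.
For each x ∈ F_13, compute rhs = x³ + 4·x + 10 mod 13, then count y ∈ F_13 with y² ≡ rhs.
  x = 0: rhs = 10, matching y values: 6, 7 (2 points).
  x = 1: rhs = 2, matching y values: none (0 points).
  x = 2: rhs = 0, matching y values: 0 (1 points).
  x = 3: rhs = 10, matching y values: 6, 7 (2 points).
  x = 4: rhs = 12, matching y values: 5, 8 (2 points).
  x = 5: rhs = 12, matching y values: 5, 8 (2 points).
  x = 6: rhs = 3, matching y values: 4, 9 (2 points).
  x = 7: rhs = 4, matching y values: 2, 11 (2 points).
  x = 8: rhs = 8, matching y values: none (0 points).
  x = 9: rhs = 8, matching y values: none (0 points).
  x = 10: rhs = 10, matching y values: 6, 7 (2 points).
  x = 11: rhs = 7, matching y values: none (0 points).
  x = 12: rhs = 5, matching y values: none (0 points).
Total affine count: 15.
Full point count |E(F_13)| = 15 + 1 = 16.
Hasse bound: |16 − (13+1)| = |2| = 2 ≤ 2√13 ≈ 7.2111 ✓.


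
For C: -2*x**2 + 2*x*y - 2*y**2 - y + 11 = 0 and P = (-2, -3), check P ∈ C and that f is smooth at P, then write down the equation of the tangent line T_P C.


Tangent line at P: 2*x + 7*y + 25 = 0.

Step 1: f(-2, -3) = 0, so P lies on C.
Step 2: partial derivatives
  f_x(x, y) = -4*x + 2*y, f_y(x, y) = 2*x - 4*y - 1.
  f_x(P) = 2, f_y(P) = 7 (gradient nonzero, so P is smooth).
Step 3: tangent line at P: 2·(x − -2) + 7·(y − -3) = 0.
Expanding: 2*x + 7*y + 25 = 0.


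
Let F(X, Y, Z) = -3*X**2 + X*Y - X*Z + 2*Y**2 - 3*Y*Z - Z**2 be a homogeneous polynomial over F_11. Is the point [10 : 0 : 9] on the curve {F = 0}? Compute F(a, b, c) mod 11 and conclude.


F(10,0,9) ≡ 2 (mod 11); P is NOT on the curve.

Evaluate F(10, 0, 9) term-by-term (mod 11).
  -3*X**2 ↦ -3·100·1·1 = -300
  X*Y ↦ 1·10·0·1 = 0
  -X*Z ↦ -1·10·1·9 = -90
  2*Y**2 ↦ 2·1·0·1 = 0
  -3*Y*Z ↦ -3·1·0·9 = 0
  -Z**2 ↦ -1·1·1·81 = -81
Sum: F(10, 0, 9) = (-300) + (0) + (-90) + (0) + (0) + (-81) = -471.
Reducing mod 11: -471 ≡ 2 (mod 11).
Since F(a, b, c) ≡ 2 ≠ 0 (mod 11), P does NOT lie on the curve.


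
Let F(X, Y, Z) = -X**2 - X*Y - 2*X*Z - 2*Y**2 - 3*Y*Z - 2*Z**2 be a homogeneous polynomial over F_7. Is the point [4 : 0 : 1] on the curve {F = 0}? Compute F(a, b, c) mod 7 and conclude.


F(4,0,1) ≡ 2 (mod 7); P is NOT on the curve.

Evaluate F(4, 0, 1) term-by-term (mod 7).
  -X**2 ↦ -1·16·1·1 = -16
  -X*Y ↦ -1·4·0·1 = 0
  -2*X*Z ↦ -2·4·1·1 = -8
  -2*Y**2 ↦ -2·1·0·1 = 0
  -3*Y*Z ↦ -3·1·0·1 = 0
  -2*Z**2 ↦ -2·1·1·1 = -2
Sum: F(4, 0, 1) = (-16) + (0) + (-8) + (0) + (0) + (-2) = -26.
Reducing mod 7: -26 ≡ 2 (mod 7).
Since F(a, b, c) ≡ 2 ≠ 0 (mod 7), P does NOT lie on the curve.


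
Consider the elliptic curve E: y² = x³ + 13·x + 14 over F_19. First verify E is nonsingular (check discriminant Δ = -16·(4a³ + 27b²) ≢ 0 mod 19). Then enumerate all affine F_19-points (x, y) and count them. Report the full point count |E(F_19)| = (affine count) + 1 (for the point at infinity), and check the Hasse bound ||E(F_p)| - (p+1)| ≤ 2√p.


Affine points = {(1, 3), (1, 16), (3, 2), (3, 17), (4, 4), (4, 15), (6, 2), (6, 17), (7, 7), (7, 12), (9, 9), (9, 10), (10, 2), (10, 17), (11, 5), (11, 14), (12, 6), (12, 13), (13, 9), (13, 10), (16, 9), (16, 10), (18, 0)}; affine count = 23; |E(F_19)| = 24.

Discriminant check: Δ ∝ 4a³ + 27b² = 4·13³ + 27·14² = 4·2197 + 27·196 ≡ 1 (mod 19). Nonzero ⇒ E is nonsingular.
For each x ∈ F_19, compute rhs = x³ + 13·x + 14 mod 19, then count y ∈ F_19 with y² ≡ rhs.
  x = 0: rhs = 14, matching y values: none (0 points).
  x = 1: rhs = 9, matching y values: 3, 16 (2 points).
  x = 2: rhs = 10, matching y values: none (0 points).
  x = 3: rhs = 4, matching y values: 2, 17 (2 points).
  x = 4: rhs = 16, matching y values: 4, 15 (2 points).
  x = 5: rhs = 14, matching y values: none (0 points).
  x = 6: rhs = 4, matching y values: 2, 17 (2 points).
  x = 7: rhs = 11, matching y values: 7, 12 (2 points).
  x = 8: rhs = 3, matching y values: none (0 points).
  x = 9: rhs = 5, matching y values: 9, 10 (2 points).
  x = 10: rhs = 4, matching y values: 2, 17 (2 points).
  x = 11: rhs = 6, matching y values: 5, 14 (2 points).
  x = 12: rhs = 17, matching y values: 6, 13 (2 points).
  x = 13: rhs = 5, matching y values: 9, 10 (2 points).
  x = 14: rhs = 14, matching y values: none (0 points).
  x = 15: rhs = 12, matching y values: none (0 points).
  x = 16: rhs = 5, matching y values: 9, 10 (2 points).
  x = 17: rhs = 18, matching y values: none (0 points).
  x = 18: rhs = 0, matching y values: 0 (1 points).
Total affine count: 23.
Full point count |E(F_19)| = 23 + 1 = 24.
Hasse bound: |24 − (19+1)| = |4| = 4 ≤ 2√19 ≈ 8.7178 ✓.


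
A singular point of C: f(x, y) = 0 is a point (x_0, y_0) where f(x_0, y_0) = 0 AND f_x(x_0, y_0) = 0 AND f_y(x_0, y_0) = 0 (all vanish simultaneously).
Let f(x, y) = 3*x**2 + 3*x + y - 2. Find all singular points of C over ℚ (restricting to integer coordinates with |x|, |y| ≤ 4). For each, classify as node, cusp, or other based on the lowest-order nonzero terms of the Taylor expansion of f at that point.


No singular points in the scanned grid; C is smooth there.

Compute partial derivatives:
  f_x = 6*x + 3.
  f_y = 1.
f_y = 1 is a nonzero constant, so f_y never vanishes: no point (x, y) can satisfy f = f_x = f_y = 0. In particular no (x, y) ∈ {−4, ..., 4}² is singular; the curve is smooth.


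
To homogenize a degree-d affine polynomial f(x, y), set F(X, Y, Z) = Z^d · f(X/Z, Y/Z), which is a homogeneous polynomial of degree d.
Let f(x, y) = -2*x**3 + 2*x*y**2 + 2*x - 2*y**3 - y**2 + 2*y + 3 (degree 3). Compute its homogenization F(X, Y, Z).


F(X, Y, Z) = -2*X**3 + 2*X*Y**2 + 2*X*Z**2 - 2*Y**3 - Y**2*Z + 2*Y*Z**2 + 3*Z**3

deg(f) = 3.
Substitute x = X/Z, y = Y/Z into f, then multiply by Z^3.
  monomial -2·x^3·y^0 ↦ -2·X^3·Y^0·Z^0.
  monomial 2·x^1·y^2 ↦ 2·X^1·Y^2·Z^0.
  monomial 2·x^1·y^0 ↦ 2·X^1·Y^0·Z^2.
  monomial -2·x^0·y^3 ↦ -2·X^0·Y^3·Z^0.
  monomial -1·x^0·y^2 ↦ -1·X^0·Y^2·Z^1.
  monomial 2·x^0·y^1 ↦ 2·X^0·Y^1·Z^2.
  monomial 3·x^0·y^0 ↦ 3·X^0·Y^0·Z^3.
Collecting: F(X, Y, Z) = -2*X**3 + 2*X*Y**2 + 2*X*Z**2 - 2*Y**3 - Y**2*Z + 2*Y*Z**2 + 3*Z**3.


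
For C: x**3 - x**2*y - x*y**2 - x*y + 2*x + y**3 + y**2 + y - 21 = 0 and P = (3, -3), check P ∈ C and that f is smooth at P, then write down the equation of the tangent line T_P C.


Tangent line at P: 41*x + 28*y - 39 = 0.

Step 1: f(3, -3) = 0, so P lies on C.
Step 2: partial derivatives
  f_x(x, y) = 3*x**2 - 2*x*y - y**2 - y + 2, f_y(x, y) = -x**2 - 2*x*y - x + 3*y**2 + 2*y + 1.
  f_x(P) = 41, f_y(P) = 28 (gradient nonzero, so P is smooth).
Step 3: tangent line at P: 41·(x − 3) + 28·(y − -3) = 0.
Expanding: 41*x + 28*y - 39 = 0.


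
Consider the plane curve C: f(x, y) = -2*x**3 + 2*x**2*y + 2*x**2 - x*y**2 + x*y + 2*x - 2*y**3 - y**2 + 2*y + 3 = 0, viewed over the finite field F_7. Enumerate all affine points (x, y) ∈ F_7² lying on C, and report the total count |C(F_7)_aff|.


Affine F_7-points: {(0, 4), (1, 6), (2, 5), (2, 6), (4, 3), (4, 6)}; count = 6.

For each of the 49 pairs (x, y) ∈ F_7², evaluate f(x, y) mod 7. Record the zeros.
  x = 0: [0↦3, 1↦2, 2↦1, 3↦2, 4↦0, 5↦4, 6↦2]  zeros at y ∈ {4}
  x = 1: [0↦5, 1↦6, 2↦5, 3↦4, 4↦5, 5↦3, 6↦0]  zeros at y ∈ {6}
  x = 2: [0↦6, 1↦6, 2↦2, 3↦3, 4↦4, 5↦0, 6↦0]  zeros at y ∈ {5, 6}
  x = 3: [0↦1, 1↦4, 2↦1, 3↦1, 4↦6, 5↦4, 6↦4]  zeros at y ∈ ∅
  x = 4: [0↦6, 1↦2, 2↦4, 3↦0, 4↦6, 5↦3, 6↦0]  zeros at y ∈ {3, 6}
  x = 5: [0↦2, 1↦2, 2↦6, 3↦2, 4↦6, 5↦6, 6↦4]  zeros at y ∈ ∅
  x = 6: [0↦5, 1↦6, 2↦2, 3↦2, 4↦1, 5↦1, 6↦4]  zeros at y ∈ ∅
Collecting zeros: affine points = {(0, 4), (1, 6), (2, 5), (2, 6), (4, 3), (4, 6)}.
Total count |C(F_7)_aff| = 6.


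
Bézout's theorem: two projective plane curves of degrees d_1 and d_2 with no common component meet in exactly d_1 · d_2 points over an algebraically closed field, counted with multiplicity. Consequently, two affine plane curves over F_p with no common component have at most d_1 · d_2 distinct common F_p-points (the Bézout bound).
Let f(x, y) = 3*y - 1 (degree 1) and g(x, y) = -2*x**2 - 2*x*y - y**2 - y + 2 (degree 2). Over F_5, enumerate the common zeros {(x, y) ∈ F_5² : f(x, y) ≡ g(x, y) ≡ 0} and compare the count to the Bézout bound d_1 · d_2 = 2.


Common zeros: {(1, 2), (2, 2)}; count = 2; Bézout bound = 2.

deg(f) = 1, deg(g) = 2, so Bézout bound = 2.
Scan x ∈ F_5. For each x, list the y ∈ F_5 with f(x, y) ≡ 0 and those with g(x, y) ≡ 0 (mod 5); the common zeros in that column are the intersection.
  x = 0: f ≡ 0 at y ∈ {2}; g ≡ 0 at y ∈ {1, 3}; common: ∅.
  x = 1: f ≡ 0 at y ∈ {2}; g ≡ 0 at y ∈ {0, 2}; common: {2}.
  x = 2: f ≡ 0 at y ∈ {2}; g ≡ 0 at y ∈ {2, 3}; common: {2}.
  x = 3: f ≡ 0 at y ∈ {2}; g ≡ 0 at y ∈ {4}; common: ∅.
  x = 4: f ≡ 0 at y ∈ {2}; g ≡ 0 at y ∈ {0, 1}; common: ∅.
Collecting: common zeros = {(1, 2), (2, 2)}, so the count is 2.
Comparison with the Bézout bound: 2 ≤ 2 = deg(f)·deg(g), as expected for curves with no common component (the bound is attained).


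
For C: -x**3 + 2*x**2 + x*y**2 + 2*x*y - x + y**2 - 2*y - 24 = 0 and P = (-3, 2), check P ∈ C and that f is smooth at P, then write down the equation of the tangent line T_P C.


Tangent line at P: -32*x - 16*y - 64 = 0.

Step 1: f(-3, 2) = 0, so P lies on C.
Step 2: partial derivatives
  f_x(x, y) = -3*x**2 + 4*x + y**2 + 2*y - 1, f_y(x, y) = 2*x*y + 2*x + 2*y - 2.
  f_x(P) = -32, f_y(P) = -16 (gradient nonzero, so P is smooth).
Step 3: tangent line at P: -32·(x − -3) + -16·(y − 2) = 0.
Expanding: -32*x - 16*y - 64 = 0.


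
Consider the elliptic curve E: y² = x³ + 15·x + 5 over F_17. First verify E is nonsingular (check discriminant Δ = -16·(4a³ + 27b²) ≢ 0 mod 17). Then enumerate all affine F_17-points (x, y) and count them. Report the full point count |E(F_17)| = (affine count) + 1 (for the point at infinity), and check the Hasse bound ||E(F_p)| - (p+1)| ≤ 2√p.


Affine points = {(1, 2), (1, 15), (2, 3), (2, 14), (3, 3), (3, 14), (5, 1), (5, 16), (8, 5), (8, 12), (9, 6), (9, 11), (10, 4), (10, 13), (12, 3), (12, 14), (13, 0), (14, 1), (14, 16), (15, 1), (15, 16)}; affine count = 21; |E(F_17)| = 22.

Discriminant check: Δ ∝ 4a³ + 27b² = 4·15³ + 27·5² = 4·3375 + 27·25 ≡ 14 (mod 17). Nonzero ⇒ E is nonsingular.
For each x ∈ F_17, compute rhs = x³ + 15·x + 5 mod 17, then count y ∈ F_17 with y² ≡ rhs.
  x = 0: rhs = 5, matching y values: none (0 points).
  x = 1: rhs = 4, matching y values: 2, 15 (2 points).
  x = 2: rhs = 9, matching y values: 3, 14 (2 points).
  x = 3: rhs = 9, matching y values: 3, 14 (2 points).
  x = 4: rhs = 10, matching y values: none (0 points).
  x = 5: rhs = 1, matching y values: 1, 16 (2 points).
  x = 6: rhs = 5, matching y values: none (0 points).
  x = 7: rhs = 11, matching y values: none (0 points).
  x = 8: rhs = 8, matching y values: 5, 12 (2 points).
  x = 9: rhs = 2, matching y values: 6, 11 (2 points).
  x = 10: rhs = 16, matching y values: 4, 13 (2 points).
  x = 11: rhs = 5, matching y values: none (0 points).
  x = 12: rhs = 9, matching y values: 3, 14 (2 points).
  x = 13: rhs = 0, matching y values: 0 (1 points).
  x = 14: rhs = 1, matching y values: 1, 16 (2 points).
  x = 15: rhs = 1, matching y values: 1, 16 (2 points).
  x = 16: rhs = 6, matching y values: none (0 points).
Total affine count: 21.
Full point count |E(F_17)| = 21 + 1 = 22.
Hasse bound: |22 − (17+1)| = |4| = 4 ≤ 2√17 ≈ 8.2462 ✓.
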